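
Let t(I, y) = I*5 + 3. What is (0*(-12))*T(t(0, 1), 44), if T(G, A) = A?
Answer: 0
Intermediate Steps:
t(I, y) = 3 + 5*I (t(I, y) = 5*I + 3 = 3 + 5*I)
(0*(-12))*T(t(0, 1), 44) = (0*(-12))*44 = 0*44 = 0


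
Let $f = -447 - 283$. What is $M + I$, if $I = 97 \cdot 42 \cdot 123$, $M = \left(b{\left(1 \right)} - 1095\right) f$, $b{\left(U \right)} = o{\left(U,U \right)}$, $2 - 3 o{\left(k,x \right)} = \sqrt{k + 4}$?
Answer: $\frac{3899896}{3} + \frac{730 \sqrt{5}}{3} \approx 1.3005 \cdot 10^{6}$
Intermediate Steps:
$o{\left(k,x \right)} = \frac{2}{3} - \frac{\sqrt{4 + k}}{3}$ ($o{\left(k,x \right)} = \frac{2}{3} - \frac{\sqrt{k + 4}}{3} = \frac{2}{3} - \frac{\sqrt{4 + k}}{3}$)
$b{\left(U \right)} = \frac{2}{3} - \frac{\sqrt{4 + U}}{3}$
$f = -730$
$M = \frac{2396590}{3} + \frac{730 \sqrt{5}}{3}$ ($M = \left(\left(\frac{2}{3} - \frac{\sqrt{4 + 1}}{3}\right) - 1095\right) \left(-730\right) = \left(\left(\frac{2}{3} - \frac{\sqrt{5}}{3}\right) - 1095\right) \left(-730\right) = \left(- \frac{3283}{3} - \frac{\sqrt{5}}{3}\right) \left(-730\right) = \frac{2396590}{3} + \frac{730 \sqrt{5}}{3} \approx 7.9941 \cdot 10^{5}$)
$I = 501102$ ($I = 4074 \cdot 123 = 501102$)
$M + I = \left(\frac{2396590}{3} + \frac{730 \sqrt{5}}{3}\right) + 501102 = \frac{3899896}{3} + \frac{730 \sqrt{5}}{3}$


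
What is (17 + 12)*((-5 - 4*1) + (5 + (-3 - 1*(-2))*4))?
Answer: -232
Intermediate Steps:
(17 + 12)*((-5 - 4*1) + (5 + (-3 - 1*(-2))*4)) = 29*((-5 - 4) + (5 + (-3 + 2)*4)) = 29*(-9 + (5 - 1*4)) = 29*(-9 + (5 - 4)) = 29*(-9 + 1) = 29*(-8) = -232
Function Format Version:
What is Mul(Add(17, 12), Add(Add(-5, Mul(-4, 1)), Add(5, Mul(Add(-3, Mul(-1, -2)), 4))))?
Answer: -232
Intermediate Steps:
Mul(Add(17, 12), Add(Add(-5, Mul(-4, 1)), Add(5, Mul(Add(-3, Mul(-1, -2)), 4)))) = Mul(29, Add(Add(-5, -4), Add(5, Mul(Add(-3, 2), 4)))) = Mul(29, Add(-9, Add(5, Mul(-1, 4)))) = Mul(29, Add(-9, Add(5, -4))) = Mul(29, Add(-9, 1)) = Mul(29, -8) = -232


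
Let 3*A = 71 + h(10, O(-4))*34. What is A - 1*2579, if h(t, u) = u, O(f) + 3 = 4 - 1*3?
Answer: -2578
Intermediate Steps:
O(f) = -2 (O(f) = -3 + (4 - 1*3) = -3 + (4 - 3) = -3 + 1 = -2)
A = 1 (A = (71 - 2*34)/3 = (71 - 68)/3 = (1/3)*3 = 1)
A - 1*2579 = 1 - 1*2579 = 1 - 2579 = -2578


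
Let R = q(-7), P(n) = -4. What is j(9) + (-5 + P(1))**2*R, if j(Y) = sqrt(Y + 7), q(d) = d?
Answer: -563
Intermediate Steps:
R = -7
j(Y) = sqrt(7 + Y)
j(9) + (-5 + P(1))**2*R = sqrt(7 + 9) + (-5 - 4)**2*(-7) = sqrt(16) + (-9)**2*(-7) = 4 + 81*(-7) = 4 - 567 = -563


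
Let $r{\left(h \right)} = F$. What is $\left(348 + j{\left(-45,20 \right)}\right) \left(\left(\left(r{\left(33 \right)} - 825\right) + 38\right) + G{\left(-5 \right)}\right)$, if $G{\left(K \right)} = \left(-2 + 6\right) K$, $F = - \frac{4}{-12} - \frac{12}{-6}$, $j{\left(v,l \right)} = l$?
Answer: $- \frac{888352}{3} \approx -2.9612 \cdot 10^{5}$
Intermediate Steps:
$F = \frac{7}{3}$ ($F = \left(-4\right) \left(- \frac{1}{12}\right) - -2 = \frac{1}{3} + 2 = \frac{7}{3} \approx 2.3333$)
$G{\left(K \right)} = 4 K$
$r{\left(h \right)} = \frac{7}{3}$
$\left(348 + j{\left(-45,20 \right)}\right) \left(\left(\left(r{\left(33 \right)} - 825\right) + 38\right) + G{\left(-5 \right)}\right) = \left(348 + 20\right) \left(\left(\left(\frac{7}{3} - 825\right) + 38\right) + 4 \left(-5\right)\right) = 368 \left(\left(- \frac{2468}{3} + 38\right) - 20\right) = 368 \left(- \frac{2354}{3} - 20\right) = 368 \left(- \frac{2414}{3}\right) = - \frac{888352}{3}$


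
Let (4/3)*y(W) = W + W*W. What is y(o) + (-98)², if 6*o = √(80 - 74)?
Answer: 76833/8 + √6/8 ≈ 9604.4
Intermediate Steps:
o = √6/6 (o = √(80 - 74)/6 = √6/6 ≈ 0.40825)
y(W) = 3*W/4 + 3*W²/4 (y(W) = 3*(W + W*W)/4 = 3*(W + W²)/4 = 3*W/4 + 3*W²/4)
y(o) + (-98)² = 3*(√6/6)*(1 + √6/6)/4 + (-98)² = √6*(1 + √6/6)/8 + 9604 = 9604 + √6*(1 + √6/6)/8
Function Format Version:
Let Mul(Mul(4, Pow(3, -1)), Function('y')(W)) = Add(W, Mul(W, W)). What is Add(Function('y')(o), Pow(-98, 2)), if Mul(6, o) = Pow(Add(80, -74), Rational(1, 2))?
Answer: Add(Rational(76833, 8), Mul(Rational(1, 8), Pow(6, Rational(1, 2)))) ≈ 9604.4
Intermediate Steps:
o = Mul(Rational(1, 6), Pow(6, Rational(1, 2))) (o = Mul(Rational(1, 6), Pow(Add(80, -74), Rational(1, 2))) = Mul(Rational(1, 6), Pow(6, Rational(1, 2))) ≈ 0.40825)
Function('y')(W) = Add(Mul(Rational(3, 4), W), Mul(Rational(3, 4), Pow(W, 2))) (Function('y')(W) = Mul(Rational(3, 4), Add(W, Mul(W, W))) = Mul(Rational(3, 4), Add(W, Pow(W, 2))) = Add(Mul(Rational(3, 4), W), Mul(Rational(3, 4), Pow(W, 2))))
Add(Function('y')(o), Pow(-98, 2)) = Add(Mul(Rational(3, 4), Mul(Rational(1, 6), Pow(6, Rational(1, 2))), Add(1, Mul(Rational(1, 6), Pow(6, Rational(1, 2))))), Pow(-98, 2)) = Add(Mul(Rational(1, 8), Pow(6, Rational(1, 2)), Add(1, Mul(Rational(1, 6), Pow(6, Rational(1, 2))))), 9604) = Add(9604, Mul(Rational(1, 8), Pow(6, Rational(1, 2)), Add(1, Mul(Rational(1, 6), Pow(6, Rational(1, 2))))))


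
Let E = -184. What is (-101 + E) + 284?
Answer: -1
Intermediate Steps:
(-101 + E) + 284 = (-101 - 184) + 284 = -285 + 284 = -1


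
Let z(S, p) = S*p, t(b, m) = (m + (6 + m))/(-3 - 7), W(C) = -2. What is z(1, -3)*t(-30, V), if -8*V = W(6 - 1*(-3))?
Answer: 39/20 ≈ 1.9500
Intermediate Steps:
V = ¼ (V = -⅛*(-2) = ¼ ≈ 0.25000)
t(b, m) = -⅗ - m/5 (t(b, m) = (6 + 2*m)/(-10) = (6 + 2*m)*(-⅒) = -⅗ - m/5)
z(1, -3)*t(-30, V) = (1*(-3))*(-⅗ - ⅕*¼) = -3*(-⅗ - 1/20) = -3*(-13/20) = 39/20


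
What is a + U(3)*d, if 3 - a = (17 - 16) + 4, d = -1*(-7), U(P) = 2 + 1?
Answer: 19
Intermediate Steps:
U(P) = 3
d = 7
a = -2 (a = 3 - ((17 - 16) + 4) = 3 - (1 + 4) = 3 - 1*5 = 3 - 5 = -2)
a + U(3)*d = -2 + 3*7 = -2 + 21 = 19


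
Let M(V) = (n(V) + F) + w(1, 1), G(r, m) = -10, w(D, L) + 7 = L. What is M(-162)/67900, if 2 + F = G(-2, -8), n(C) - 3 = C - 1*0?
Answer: -177/67900 ≈ -0.0026068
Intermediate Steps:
n(C) = 3 + C (n(C) = 3 + (C - 1*0) = 3 + (C + 0) = 3 + C)
w(D, L) = -7 + L
F = -12 (F = -2 - 10 = -12)
M(V) = -15 + V (M(V) = ((3 + V) - 12) + (-7 + 1) = (-9 + V) - 6 = -15 + V)
M(-162)/67900 = (-15 - 162)/67900 = -177*1/67900 = -177/67900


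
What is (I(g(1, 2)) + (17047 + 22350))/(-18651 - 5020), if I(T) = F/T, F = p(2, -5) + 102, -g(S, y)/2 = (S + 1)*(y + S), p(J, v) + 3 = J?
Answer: -472663/284052 ≈ -1.6640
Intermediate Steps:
p(J, v) = -3 + J
g(S, y) = -2*(1 + S)*(S + y) (g(S, y) = -2*(S + 1)*(y + S) = -2*(1 + S)*(S + y))
F = 101 (F = (-3 + 2) + 102 = -1 + 102 = 101)
I(T) = 101/T
(I(g(1, 2)) + (17047 + 22350))/(-18651 - 5020) = (101/(-2*1 - 2*2 - 2*1² - 2*1*2) + (17047 + 22350))/(-18651 - 5020) = (101/(-2 - 4 - 2*1 - 4) + 39397)/(-23671) = (101/(-2 - 4 - 2 - 4) + 39397)*(-1/23671) = (101/(-12) + 39397)*(-1/23671) = (101*(-1/12) + 39397)*(-1/23671) = (-101/12 + 39397)*(-1/23671) = (472663/12)*(-1/23671) = -472663/284052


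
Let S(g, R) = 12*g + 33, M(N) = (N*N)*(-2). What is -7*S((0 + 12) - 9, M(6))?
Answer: -483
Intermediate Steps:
M(N) = -2*N² (M(N) = N²*(-2) = -2*N²)
S(g, R) = 33 + 12*g
-7*S((0 + 12) - 9, M(6)) = -7*(33 + 12*((0 + 12) - 9)) = -7*(33 + 12*(12 - 9)) = -7*(33 + 12*3) = -7*(33 + 36) = -7*69 = -483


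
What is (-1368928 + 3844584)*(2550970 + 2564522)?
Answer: 12664198462752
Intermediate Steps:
(-1368928 + 3844584)*(2550970 + 2564522) = 2475656*5115492 = 12664198462752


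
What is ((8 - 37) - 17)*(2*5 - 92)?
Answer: 3772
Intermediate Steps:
((8 - 37) - 17)*(2*5 - 92) = (-29 - 17)*(10 - 92) = -46*(-82) = 3772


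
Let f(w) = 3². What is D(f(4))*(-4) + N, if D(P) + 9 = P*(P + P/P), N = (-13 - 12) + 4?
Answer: -345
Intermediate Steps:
f(w) = 9
N = -21 (N = -25 + 4 = -21)
D(P) = -9 + P*(1 + P) (D(P) = -9 + P*(P + P/P) = -9 + P*(P + 1) = -9 + P*(1 + P))
D(f(4))*(-4) + N = (-9 + 9 + 9²)*(-4) - 21 = (-9 + 9 + 81)*(-4) - 21 = 81*(-4) - 21 = -324 - 21 = -345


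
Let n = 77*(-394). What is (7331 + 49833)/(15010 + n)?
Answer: -14291/3832 ≈ -3.7294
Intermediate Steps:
n = -30338
(7331 + 49833)/(15010 + n) = (7331 + 49833)/(15010 - 30338) = 57164/(-15328) = 57164*(-1/15328) = -14291/3832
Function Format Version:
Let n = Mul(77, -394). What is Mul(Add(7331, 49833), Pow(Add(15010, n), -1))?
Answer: Rational(-14291, 3832) ≈ -3.7294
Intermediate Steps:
n = -30338
Mul(Add(7331, 49833), Pow(Add(15010, n), -1)) = Mul(Add(7331, 49833), Pow(Add(15010, -30338), -1)) = Mul(57164, Pow(-15328, -1)) = Mul(57164, Rational(-1, 15328)) = Rational(-14291, 3832)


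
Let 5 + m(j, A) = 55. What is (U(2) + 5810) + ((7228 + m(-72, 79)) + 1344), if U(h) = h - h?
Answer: 14432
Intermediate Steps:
U(h) = 0
m(j, A) = 50 (m(j, A) = -5 + 55 = 50)
(U(2) + 5810) + ((7228 + m(-72, 79)) + 1344) = (0 + 5810) + ((7228 + 50) + 1344) = 5810 + (7278 + 1344) = 5810 + 8622 = 14432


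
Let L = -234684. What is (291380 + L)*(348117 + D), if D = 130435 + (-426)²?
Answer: 37420947488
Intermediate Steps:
D = 311911 (D = 130435 + 181476 = 311911)
(291380 + L)*(348117 + D) = (291380 - 234684)*(348117 + 311911) = 56696*660028 = 37420947488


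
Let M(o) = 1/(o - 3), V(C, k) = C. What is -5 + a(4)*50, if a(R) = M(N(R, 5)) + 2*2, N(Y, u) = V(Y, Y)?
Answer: 245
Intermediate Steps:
N(Y, u) = Y
M(o) = 1/(-3 + o)
a(R) = 4 + 1/(-3 + R) (a(R) = 1/(-3 + R) + 2*2 = 1/(-3 + R) + 4 = 4 + 1/(-3 + R))
-5 + a(4)*50 = -5 + ((-11 + 4*4)/(-3 + 4))*50 = -5 + ((-11 + 16)/1)*50 = -5 + (1*5)*50 = -5 + 5*50 = -5 + 250 = 245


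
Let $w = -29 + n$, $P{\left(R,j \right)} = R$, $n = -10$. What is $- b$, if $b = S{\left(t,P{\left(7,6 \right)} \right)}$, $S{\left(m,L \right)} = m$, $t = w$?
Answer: $39$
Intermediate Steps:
$w = -39$ ($w = -29 - 10 = -39$)
$t = -39$
$b = -39$
$- b = \left(-1\right) \left(-39\right) = 39$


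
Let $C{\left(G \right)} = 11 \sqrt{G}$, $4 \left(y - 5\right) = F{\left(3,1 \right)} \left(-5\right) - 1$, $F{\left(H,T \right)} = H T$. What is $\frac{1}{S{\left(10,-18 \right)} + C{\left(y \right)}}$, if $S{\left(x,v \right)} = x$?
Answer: $\frac{1}{21} \approx 0.047619$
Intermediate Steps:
$y = 1$ ($y = 5 + \frac{3 \cdot 1 \left(-5\right) - 1}{4} = 5 + \frac{3 \left(-5\right) - 1}{4} = 5 + \frac{-15 - 1}{4} = 5 + \frac{1}{4} \left(-16\right) = 5 - 4 = 1$)
$\frac{1}{S{\left(10,-18 \right)} + C{\left(y \right)}} = \frac{1}{10 + 11 \sqrt{1}} = \frac{1}{10 + 11 \cdot 1} = \frac{1}{10 + 11} = \frac{1}{21}$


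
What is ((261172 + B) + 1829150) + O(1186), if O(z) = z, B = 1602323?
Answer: 3693831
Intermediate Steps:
((261172 + B) + 1829150) + O(1186) = ((261172 + 1602323) + 1829150) + 1186 = (1863495 + 1829150) + 1186 = 3692645 + 1186 = 3693831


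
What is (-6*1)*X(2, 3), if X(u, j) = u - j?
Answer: 6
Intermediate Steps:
(-6*1)*X(2, 3) = (-6*1)*(2 - 1*3) = -6*(2 - 3) = -6*(-1) = 6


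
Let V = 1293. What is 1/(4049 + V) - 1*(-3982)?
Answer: 21271845/5342 ≈ 3982.0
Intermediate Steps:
1/(4049 + V) - 1*(-3982) = 1/(4049 + 1293) - 1*(-3982) = 1/5342 + 3982 = 21271845/5342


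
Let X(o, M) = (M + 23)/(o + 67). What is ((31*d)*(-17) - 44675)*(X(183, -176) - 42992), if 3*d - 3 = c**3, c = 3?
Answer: 107363300317/50 ≈ 2.1473e+9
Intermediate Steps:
X(o, M) = (23 + M)/(67 + o)
d = 10 (d = 1 + (1/3)*3**3 = 1 + (1/3)*27 = 1 + 9 = 10)
((31*d)*(-17) - 44675)*(X(183, -176) - 42992) = ((31*10)*(-17) - 44675)*((23 - 176)/(67 + 183) - 42992) = (310*(-17) - 44675)*(-153/250 - 42992) = (-5270 - 44675)*((1/250)*(-153) - 42992) = -49945*(-153/250 - 42992) = -49945*(-10748153/250) = 107363300317/50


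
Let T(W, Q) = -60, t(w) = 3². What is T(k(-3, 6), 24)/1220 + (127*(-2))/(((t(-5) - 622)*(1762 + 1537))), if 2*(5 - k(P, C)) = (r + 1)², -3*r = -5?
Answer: -6051367/123359507 ≈ -0.049055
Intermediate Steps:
r = 5/3 (r = -⅓*(-5) = 5/3 ≈ 1.6667)
k(P, C) = 13/9 (k(P, C) = 5 - (5/3 + 1)²/2 = 5 - (8/3)²/2 = 5 - ½*64/9 = 5 - 32/9 = 13/9)
t(w) = 9
T(k(-3, 6), 24)/1220 + (127*(-2))/(((t(-5) - 622)*(1762 + 1537))) = -60/1220 + (127*(-2))/(((9 - 622)*(1762 + 1537))) = -60*1/1220 - 254/((-613*3299)) = -3/61 - 254/(-2022287) = -3/61 - 254*(-1/2022287) = -3/61 + 254/2022287 = -6051367/123359507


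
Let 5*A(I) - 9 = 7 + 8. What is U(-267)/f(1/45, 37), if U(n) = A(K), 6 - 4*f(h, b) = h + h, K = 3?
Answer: 216/67 ≈ 3.2239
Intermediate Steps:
f(h, b) = 3/2 - h/2 (f(h, b) = 3/2 - (h + h)/4 = 3/2 - h/2)
A(I) = 24/5 (A(I) = 9/5 + (7 + 8)/5 = 9/5 + (1/5)*15 = 9/5 + 3 = 24/5)
U(n) = 24/5
U(-267)/f(1/45, 37) = 24/(5*(3/2 - 1/2/45)) = 24/(5*(3/2 - 1/2*1/45)) = 24/(5*(3/2 - 1/90)) = 24/(5*(67/45)) = (24/5)*(45/67) = 216/67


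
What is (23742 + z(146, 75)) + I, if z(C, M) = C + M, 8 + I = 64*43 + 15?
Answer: 26722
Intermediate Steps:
I = 2759 (I = -8 + (64*43 + 15) = -8 + (2752 + 15) = -8 + 2767 = 2759)
(23742 + z(146, 75)) + I = (23742 + (146 + 75)) + 2759 = (23742 + 221) + 2759 = 23963 + 2759 = 26722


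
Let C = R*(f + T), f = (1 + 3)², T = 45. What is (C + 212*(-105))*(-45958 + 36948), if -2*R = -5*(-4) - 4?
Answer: 204959480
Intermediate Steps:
R = -8 (R = -(-5*(-4) - 4)/2 = -(20 - 4)/2 = -½*16 = -8)
f = 16 (f = 4² = 16)
C = -488 (C = -8*(16 + 45) = -8*61 = -488)
(C + 212*(-105))*(-45958 + 36948) = (-488 + 212*(-105))*(-45958 + 36948) = (-488 - 22260)*(-9010) = -22748*(-9010) = 204959480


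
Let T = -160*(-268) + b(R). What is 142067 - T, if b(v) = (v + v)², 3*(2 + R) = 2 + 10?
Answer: 99171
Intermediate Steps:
R = 2 (R = -2 + (2 + 10)/3 = -2 + (⅓)*12 = -2 + 4 = 2)
b(v) = 4*v² (b(v) = (2*v)² = 4*v²)
T = 42896 (T = -160*(-268) + 4*2² = 42880 + 4*4 = 42880 + 16 = 42896)
142067 - T = 142067 - 1*42896 = 142067 - 42896 = 99171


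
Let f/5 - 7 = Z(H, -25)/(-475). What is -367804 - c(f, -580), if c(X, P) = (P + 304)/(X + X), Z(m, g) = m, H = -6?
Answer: -1225142014/3331 ≈ -3.6780e+5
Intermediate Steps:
f = 3331/95 (f = 35 + 5*(-6/(-475)) = 35 + 5*(-6*(-1/475)) = 35 + 5*(6/475) = 35 + 6/95 = 3331/95 ≈ 35.063)
c(X, P) = (304 + P)/(2*X) (c(X, P) = (304 + P)/((2*X)) = (304 + P)*(1/(2*X)) = (304 + P)/(2*X))
-367804 - c(f, -580) = -367804 - (304 - 580)/(2*3331/95) = -367804 - 95*(-276)/(2*3331) = -367804 - 1*(-13110/3331) = -367804 + 13110/3331 = -1225142014/3331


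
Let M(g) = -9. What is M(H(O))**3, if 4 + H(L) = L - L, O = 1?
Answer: -729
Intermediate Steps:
H(L) = -4 (H(L) = -4 + (L - L) = -4 + 0 = -4)
M(H(O))**3 = (-9)**3 = -729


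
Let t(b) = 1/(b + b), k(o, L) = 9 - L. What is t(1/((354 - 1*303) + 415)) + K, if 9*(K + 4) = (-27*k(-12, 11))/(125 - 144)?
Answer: 4345/19 ≈ 228.68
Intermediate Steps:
K = -82/19 (K = -4 + ((-27*(9 - 1*11))/(125 - 144))/9 = -4 + (-27*(9 - 11)/(-19))/9 = -4 + (-27*(-2)*(-1/19))/9 = -4 + (54*(-1/19))/9 = -4 + (⅑)*(-54/19) = -4 - 6/19 = -82/19 ≈ -4.3158)
t(b) = 1/(2*b)
t(1/((354 - 1*303) + 415)) + K = 1/(2*(1/((354 - 1*303) + 415))) - 82/19 = 1/(2*(1/((354 - 303) + 415))) - 82/19 = 1/(2*(1/(51 + 415))) - 82/19 = 1/(2*(1/466)) - 82/19 = (½)*466 - 82/19 = 233 - 82/19 = 4345/19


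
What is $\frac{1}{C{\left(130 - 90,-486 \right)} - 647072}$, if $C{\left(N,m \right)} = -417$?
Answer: $- \frac{1}{647489} \approx -1.5444 \cdot 10^{-6}$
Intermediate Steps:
$\frac{1}{C{\left(130 - 90,-486 \right)} - 647072} = \frac{1}{-417 - 647072} = \frac{1}{-647489} = - \frac{1}{647489}$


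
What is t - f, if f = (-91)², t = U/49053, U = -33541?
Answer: -406241434/49053 ≈ -8281.7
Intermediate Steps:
t = -33541/49053 ≈ -0.68377
f = 8281
t - f = -33541/49053 - 1*8281 = -33541/49053 - 8281 = -406241434/49053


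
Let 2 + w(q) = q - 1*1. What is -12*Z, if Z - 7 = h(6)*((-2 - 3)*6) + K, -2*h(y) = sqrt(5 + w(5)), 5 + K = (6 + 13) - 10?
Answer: -132 - 180*sqrt(7) ≈ -608.24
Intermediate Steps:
K = 4 (K = -5 + ((6 + 13) - 10) = -5 + (19 - 10) = -5 + 9 = 4)
w(q) = -3 + q (w(q) = -2 + (q - 1*1) = -2 + (q - 1) = -2 + (-1 + q) = -3 + q)
h(y) = -sqrt(7)/2 (h(y) = -sqrt(5 + (-3 + 5))/2 = -sqrt(5 + 2)/2 = -sqrt(7)/2)
Z = 11 + 15*sqrt(7) (Z = 7 + ((-sqrt(7)/2)*((-2 - 3)*6) + 4) = 7 + ((-sqrt(7)/2)*(-5*6) + 4) = 7 + (-sqrt(7)/2*(-30) + 4) = 7 + (15*sqrt(7) + 4) = 7 + (4 + 15*sqrt(7)) = 11 + 15*sqrt(7) ≈ 50.686)
-12*Z = -12*(11 + 15*sqrt(7)) = -132 - 180*sqrt(7)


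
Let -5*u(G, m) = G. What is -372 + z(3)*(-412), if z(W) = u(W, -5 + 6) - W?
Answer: 5556/5 ≈ 1111.2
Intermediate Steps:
u(G, m) = -G/5
z(W) = -6*W/5 (z(W) = -W/5 - W = -6*W/5)
-372 + z(3)*(-412) = -372 - 6/5*3*(-412) = -372 - 18/5*(-412) = -372 + 7416/5 = 5556/5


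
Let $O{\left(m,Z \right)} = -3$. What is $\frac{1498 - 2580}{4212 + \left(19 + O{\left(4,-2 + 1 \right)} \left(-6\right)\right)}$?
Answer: $- \frac{1082}{4249} \approx -0.25465$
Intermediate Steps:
$\frac{1498 - 2580}{4212 + \left(19 + O{\left(4,-2 + 1 \right)} \left(-6\right)\right)} = \frac{1498 - 2580}{4212 + \left(19 - -18\right)} = - \frac{1082}{4212 + \left(19 + 18\right)} = - \frac{1082}{4212 + 37} = - \frac{1082}{4249}$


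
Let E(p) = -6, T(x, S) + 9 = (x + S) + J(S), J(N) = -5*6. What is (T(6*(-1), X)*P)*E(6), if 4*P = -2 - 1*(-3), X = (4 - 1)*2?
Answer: 117/2 ≈ 58.500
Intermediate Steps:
J(N) = -30
X = 6 (X = 3*2 = 6)
P = ¼ (P = (-2 - 1*(-3))/4 = (-2 + 3)/4 = (¼)*1 = ¼ ≈ 0.25000)
T(x, S) = -39 + S + x (T(x, S) = -9 + ((x + S) - 30) = -9 + ((S + x) - 30) = -9 + (-30 + S + x) = -39 + S + x)
(T(6*(-1), X)*P)*E(6) = ((-39 + 6 + 6*(-1))*(¼))*(-6) = ((-39 + 6 - 6)*(¼))*(-6) = -39*¼*(-6) = -39/4*(-6) = 117/2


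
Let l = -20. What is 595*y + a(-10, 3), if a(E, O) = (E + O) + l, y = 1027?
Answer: 611038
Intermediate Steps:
a(E, O) = -20 + E + O (a(E, O) = (E + O) - 20 = -20 + E + O)
595*y + a(-10, 3) = 595*1027 + (-20 - 10 + 3) = 611065 - 27 = 611038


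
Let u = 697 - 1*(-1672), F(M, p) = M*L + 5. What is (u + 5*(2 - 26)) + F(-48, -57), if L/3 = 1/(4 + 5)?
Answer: 2238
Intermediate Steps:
L = 1/3 (L = 3/(4 + 5) = 3/9 = 3*(1/9) = 1/3 ≈ 0.33333)
F(M, p) = 5 + M/3 (F(M, p) = M*(1/3) + 5 = M/3 + 5 = 5 + M/3)
u = 2369 (u = 697 + 1672 = 2369)
(u + 5*(2 - 26)) + F(-48, -57) = (2369 + 5*(2 - 26)) + (5 + (1/3)*(-48)) = (2369 + 5*(-24)) + (5 - 16) = (2369 - 120) - 11 = 2249 - 11 = 2238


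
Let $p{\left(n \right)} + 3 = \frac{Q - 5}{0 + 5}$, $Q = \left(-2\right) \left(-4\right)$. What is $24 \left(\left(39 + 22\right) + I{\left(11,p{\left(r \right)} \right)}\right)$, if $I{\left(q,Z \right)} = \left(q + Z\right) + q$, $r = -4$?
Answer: $\frac{9672}{5} \approx 1934.4$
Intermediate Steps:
$Q = 8$
$p{\left(n \right)} = - \frac{12}{5}$ ($p{\left(n \right)} = -3 + \frac{8 - 5}{0 + 5} = -3 + \frac{3}{5} = - \frac{12}{5}$)
$I{\left(q,Z \right)} = Z + 2 q$ ($I{\left(q,Z \right)} = \left(Z + q\right) + q = Z + 2 q$)
$24 \left(\left(39 + 22\right) + I{\left(11,p{\left(r \right)} \right)}\right) = 24 \left(\left(39 + 22\right) + \left(- \frac{12}{5} + 2 \cdot 11\right)\right) = 24 \left(61 + \left(- \frac{12}{5} + 22\right)\right) = 24 \left(61 + \frac{98}{5}\right) = 24 \cdot \frac{403}{5} = \frac{9672}{5}$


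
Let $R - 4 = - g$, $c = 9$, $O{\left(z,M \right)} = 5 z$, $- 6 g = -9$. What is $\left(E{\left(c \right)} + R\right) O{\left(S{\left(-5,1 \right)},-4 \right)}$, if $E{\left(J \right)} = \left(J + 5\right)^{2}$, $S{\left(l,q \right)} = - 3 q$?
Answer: $- \frac{5955}{2} \approx -2977.5$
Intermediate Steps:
$g = \frac{3}{2}$ ($g = \left(- \frac{1}{6}\right) \left(-9\right) = \frac{3}{2} \approx 1.5$)
$E{\left(J \right)} = \left(5 + J\right)^{2}$
$R = \frac{5}{2}$ ($R = 4 - \frac{3}{2} = \frac{5}{2} \approx 2.5$)
$\left(E{\left(c \right)} + R\right) O{\left(S{\left(-5,1 \right)},-4 \right)} = \left(\left(5 + 9\right)^{2} + \frac{5}{2}\right) 5 \left(\left(-3\right) 1\right) = \left(14^{2} + \frac{5}{2}\right) 5 \left(-3\right) = \left(196 + \frac{5}{2}\right) \left(-15\right) = \frac{397}{2} \left(-15\right) = - \frac{5955}{2}$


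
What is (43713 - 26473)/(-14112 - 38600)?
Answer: -2155/6589 ≈ -0.32706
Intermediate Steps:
(43713 - 26473)/(-14112 - 38600) = 17240/(-52712) = 17240*(-1/52712) = -2155/6589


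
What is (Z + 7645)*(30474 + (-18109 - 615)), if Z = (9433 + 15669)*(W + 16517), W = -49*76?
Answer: 3773365989250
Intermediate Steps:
W = -3724
Z = 321129886 (Z = (9433 + 15669)*(-3724 + 16517) = 25102*12793 = 321129886)
(Z + 7645)*(30474 + (-18109 - 615)) = (321129886 + 7645)*(30474 + (-18109 - 615)) = 321137531*(30474 - 18724) = 321137531*11750 = 3773365989250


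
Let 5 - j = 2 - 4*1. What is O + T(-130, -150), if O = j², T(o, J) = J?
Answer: -101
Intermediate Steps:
j = 7 (j = 5 - (2 - 4*1) = 5 - (2 - 4) = 5 - 1*(-2) = 5 + 2 = 7)
O = 49 (O = 7² = 49)
O + T(-130, -150) = 49 - 150 = -101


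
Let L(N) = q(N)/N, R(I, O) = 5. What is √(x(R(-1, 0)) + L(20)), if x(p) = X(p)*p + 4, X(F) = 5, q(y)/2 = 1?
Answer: √2910/10 ≈ 5.3944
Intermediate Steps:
q(y) = 2 (q(y) = 2*1 = 2)
x(p) = 4 + 5*p (x(p) = 5*p + 4 = 4 + 5*p)
L(N) = 2/N
√(x(R(-1, 0)) + L(20)) = √((4 + 5*5) + 2/20) = √((4 + 25) + 2*(1/20)) = √(29 + ⅒) = √(291/10) = √2910/10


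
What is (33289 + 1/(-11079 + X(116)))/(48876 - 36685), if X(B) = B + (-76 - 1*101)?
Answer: 370839459/135807740 ≈ 2.7306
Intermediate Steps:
X(B) = -177 + B (X(B) = B + (-76 - 101) = B - 177 = -177 + B)
(33289 + 1/(-11079 + X(116)))/(48876 - 36685) = (33289 + 1/(-11079 + (-177 + 116)))/(48876 - 36685) = (33289 + 1/(-11079 - 61))/12191 = (33289 + 1/(-11140))*(1/12191) = (33289 - 1/11140)*(1/12191) = (370839459/11140)*(1/12191) = 370839459/135807740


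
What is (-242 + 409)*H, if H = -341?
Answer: -56947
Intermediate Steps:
(-242 + 409)*H = (-242 + 409)*(-341) = 167*(-341) = -56947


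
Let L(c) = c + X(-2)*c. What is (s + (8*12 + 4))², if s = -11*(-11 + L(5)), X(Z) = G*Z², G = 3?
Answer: 244036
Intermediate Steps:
X(Z) = 3*Z²
L(c) = 13*c (L(c) = c + (3*(-2)²)*c = c + (3*4)*c = c + 12*c = 13*c)
s = -594 (s = -11*(-11 + 13*5) = -11*(-11 + 65) = -11*54 = -594)
(s + (8*12 + 4))² = (-594 + (8*12 + 4))² = (-594 + (96 + 4))² = (-594 + 100)² = (-494)² = 244036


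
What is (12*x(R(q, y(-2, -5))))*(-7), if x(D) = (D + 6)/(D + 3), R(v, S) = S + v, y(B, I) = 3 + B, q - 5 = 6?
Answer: -504/5 ≈ -100.80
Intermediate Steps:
q = 11 (q = 5 + 6 = 11)
x(D) = (6 + D)/(3 + D)
(12*x(R(q, y(-2, -5))))*(-7) = (12*((6 + ((3 - 2) + 11))/(3 + ((3 - 2) + 11))))*(-7) = (12*((6 + (1 + 11))/(3 + (1 + 11))))*(-7) = (12*((6 + 12)/(3 + 12)))*(-7) = (12*(18/15))*(-7) = (12*((1/15)*18))*(-7) = (12*(6/5))*(-7) = (72/5)*(-7) = -504/5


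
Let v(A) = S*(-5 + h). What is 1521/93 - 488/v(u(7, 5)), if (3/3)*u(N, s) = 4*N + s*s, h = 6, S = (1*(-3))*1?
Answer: 16649/93 ≈ 179.02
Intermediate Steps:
S = -3 (S = -3*1 = -3)
u(N, s) = s**2 + 4*N (u(N, s) = 4*N + s*s = 4*N + s**2 = s**2 + 4*N)
v(A) = -3 (v(A) = -3*(-5 + 6) = -3*1 = -3)
1521/93 - 488/v(u(7, 5)) = 1521/93 - 488/(-3) = 1521*(1/93) - 488*(-1/3) = 507/31 + 488/3 = 16649/93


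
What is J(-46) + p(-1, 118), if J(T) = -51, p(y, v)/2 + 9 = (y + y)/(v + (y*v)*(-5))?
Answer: -12214/177 ≈ -69.006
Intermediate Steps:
p(y, v) = -18 + 4*y/(v - 5*v*y) (p(y, v) = -18 + 2*((y + y)/(v + (y*v)*(-5))) = -18 + 2*((2*y)/(v + (v*y)*(-5))) = -18 + 2*((2*y)/(v - 5*v*y)) = -18 + 2*(2*y/(v - 5*v*y)) = -18 + 4*y/(v - 5*v*y))
J(-46) + p(-1, 118) = -51 + 2*(-2*(-1) + 9*118 - 45*118*(-1))/(118*(-1 + 5*(-1))) = -51 + 2*(1/118)*(2 + 1062 + 5310)/(-1 - 5) = -51 + 2*(1/118)*6374/(-6) = -51 + 2*(1/118)*(-1/6)*6374 = -51 - 3187/177 = -12214/177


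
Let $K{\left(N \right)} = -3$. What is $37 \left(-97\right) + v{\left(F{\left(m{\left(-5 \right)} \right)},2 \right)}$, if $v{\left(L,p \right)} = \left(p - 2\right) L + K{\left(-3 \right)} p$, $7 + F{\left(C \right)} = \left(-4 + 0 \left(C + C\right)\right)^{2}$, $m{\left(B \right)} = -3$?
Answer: $-3595$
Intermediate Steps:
$F{\left(C \right)} = 9$ ($F{\left(C \right)} = -7 + \left(-4 + 0 \left(C + C\right)\right)^{2} = -7 + \left(-4 + 0 \cdot 2 C\right)^{2} = -7 + \left(-4 + 0\right)^{2} = -7 + \left(-4\right)^{2} = -7 + 16 = 9$)
$v{\left(L,p \right)} = - 3 p + L \left(-2 + p\right)$ ($v{\left(L,p \right)} = \left(p - 2\right) L - 3 p = \left(-2 + p\right) L - 3 p = L \left(-2 + p\right) - 3 p = - 3 p + L \left(-2 + p\right)$)
$37 \left(-97\right) + v{\left(F{\left(m{\left(-5 \right)} \right)},2 \right)} = 37 \left(-97\right) - 6 = -3589 - 6 = -3595$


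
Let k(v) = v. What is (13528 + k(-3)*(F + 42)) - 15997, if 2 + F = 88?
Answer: -2853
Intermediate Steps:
F = 86 (F = -2 + 88 = 86)
(13528 + k(-3)*(F + 42)) - 15997 = (13528 - 3*(86 + 42)) - 15997 = (13528 - 3*128) - 15997 = (13528 - 384) - 15997 = 13144 - 15997 = -2853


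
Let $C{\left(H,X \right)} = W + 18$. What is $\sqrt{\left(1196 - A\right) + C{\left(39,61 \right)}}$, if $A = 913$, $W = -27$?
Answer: $\sqrt{274} \approx 16.553$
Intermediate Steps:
$C{\left(H,X \right)} = -9$ ($C{\left(H,X \right)} = -27 + 18 = -9$)
$\sqrt{\left(1196 - A\right) + C{\left(39,61 \right)}} = \sqrt{\left(1196 - 913\right) - 9} = \sqrt{283 - 9} = \sqrt{274}$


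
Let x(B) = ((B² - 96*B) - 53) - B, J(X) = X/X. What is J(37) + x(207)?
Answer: 22718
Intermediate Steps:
J(X) = 1
x(B) = -53 + B² - 97*B (x(B) = (-53 + B² - 96*B) - B = -53 + B² - 97*B)
J(37) + x(207) = 1 + (-53 + 207² - 97*207) = 1 + (-53 + 42849 - 20079) = 1 + 22717 = 22718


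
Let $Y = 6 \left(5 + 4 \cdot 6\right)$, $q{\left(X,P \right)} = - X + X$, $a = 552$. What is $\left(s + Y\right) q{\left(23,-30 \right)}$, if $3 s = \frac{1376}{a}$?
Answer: $0$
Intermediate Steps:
$q{\left(X,P \right)} = 0$
$s = \frac{172}{207}$ ($s = \frac{1376 \cdot \frac{1}{552}}{3} = \frac{1}{3} \cdot \frac{172}{69} = \frac{172}{207} \approx 0.83092$)
$Y = 174$ ($Y = 6 \left(5 + 24\right) = 6 \cdot 29 = 174$)
$\left(s + Y\right) q{\left(23,-30 \right)} = \left(\frac{172}{207} + 174\right) 0 = \frac{36190}{207} \cdot 0 = 0$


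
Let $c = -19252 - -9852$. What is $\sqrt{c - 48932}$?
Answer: $2 i \sqrt{14583} \approx 241.52 i$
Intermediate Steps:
$c = -9400$ ($c = -19252 + 9852 = -9400$)
$\sqrt{c - 48932} = \sqrt{-9400 - 48932} = \sqrt{-58332} = 2 i \sqrt{14583}$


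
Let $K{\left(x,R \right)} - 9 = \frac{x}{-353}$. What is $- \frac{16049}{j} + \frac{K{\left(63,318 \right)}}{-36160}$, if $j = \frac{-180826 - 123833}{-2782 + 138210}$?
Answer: $\frac{13871695871103217}{1944406856160} \approx 7134.2$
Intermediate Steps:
$K{\left(x,R \right)} = 9 - \frac{x}{353}$ ($K{\left(x,R \right)} = 9 + \frac{x}{-353} = 9 + x \left(- \frac{1}{353}\right) = 9 - \frac{x}{353}$)
$j = - \frac{304659}{135428}$ ($j = \frac{-180826 - 123833}{135428} = \left(-304659\right) \frac{1}{135428} = - \frac{304659}{135428} \approx -2.2496$)
$- \frac{16049}{j} + \frac{K{\left(63,318 \right)}}{-36160} = - \frac{16049}{- \frac{304659}{135428}} + \frac{9 - \frac{63}{353}}{-36160} = \left(-16049\right) \left(- \frac{135428}{304659}\right) + \left(9 - \frac{63}{353}\right) \left(- \frac{1}{36160}\right) = \frac{2173483972}{304659} + \frac{3114}{353} \left(- \frac{1}{36160}\right) = \frac{2173483972}{304659} - \frac{1557}{6382240} = \frac{13871695871103217}{1944406856160}$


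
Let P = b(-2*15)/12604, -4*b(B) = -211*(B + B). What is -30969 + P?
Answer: -390336441/12604 ≈ -30969.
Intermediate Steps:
b(B) = 211*B/2 (b(B) = -(-211)*(B + B)/4 = -(-211)*2*B/4 = -(-211)*B/2 = 211*B/2)
P = -3165/12604 (P = (211*(-2*15)/2)/12604 = ((211/2)*(-30))*(1/12604) = -3165*1/12604 = -3165/12604 ≈ -0.25111)
-30969 + P = -30969 - 3165/12604 = -390336441/12604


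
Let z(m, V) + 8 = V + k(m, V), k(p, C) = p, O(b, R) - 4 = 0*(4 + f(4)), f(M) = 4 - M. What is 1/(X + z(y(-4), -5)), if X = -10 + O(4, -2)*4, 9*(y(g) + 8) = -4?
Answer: -9/139 ≈ -0.064748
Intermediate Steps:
y(g) = -76/9 (y(g) = -8 + (⅑)*(-4) = -8 - 4/9 = -76/9)
O(b, R) = 4 (O(b, R) = 4 + 0*(4 + (4 - 1*4)) = 4 + 0*(4 + (4 - 4)) = 4 + 0*(4 + 0) = 4 + 0*4 = 4 + 0 = 4)
z(m, V) = -8 + V + m (z(m, V) = -8 + (V + m) = -8 + V + m)
X = 6 (X = -10 + 4*4 = -10 + 16 = 6)
1/(X + z(y(-4), -5)) = 1/(6 + (-8 - 5 - 76/9)) = 1/(6 - 193/9) = 1/(-139/9) = -9/139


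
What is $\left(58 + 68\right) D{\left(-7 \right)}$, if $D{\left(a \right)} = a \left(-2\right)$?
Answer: $1764$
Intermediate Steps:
$D{\left(a \right)} = - 2 a$
$\left(58 + 68\right) D{\left(-7 \right)} = \left(58 + 68\right) \left(\left(-2\right) \left(-7\right)\right) = 126 \cdot 14 = 1764$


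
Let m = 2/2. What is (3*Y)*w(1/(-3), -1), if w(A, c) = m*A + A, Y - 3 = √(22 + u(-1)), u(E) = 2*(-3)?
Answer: -14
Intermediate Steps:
u(E) = -6
m = 1 (m = 2*(½) = 1)
Y = 7 (Y = 3 + √(22 - 6) = 3 + √16 = 3 + 4 = 7)
w(A, c) = 2*A (w(A, c) = 1*A + A = A + A = 2*A)
(3*Y)*w(1/(-3), -1) = (3*7)*(2*(1/(-3))) = 21*(2*(1*(-⅓))) = 21*(2*(-⅓)) = 21*(-⅔) = -14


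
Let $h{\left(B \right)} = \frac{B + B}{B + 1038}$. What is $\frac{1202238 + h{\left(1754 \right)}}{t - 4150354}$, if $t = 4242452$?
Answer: $\frac{839163001}{64284404} \approx 13.054$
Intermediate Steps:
$h{\left(B \right)} = \frac{2 B}{1038 + B}$
$\frac{1202238 + h{\left(1754 \right)}}{t - 4150354} = \frac{1202238 + 2 \cdot 1754 \frac{1}{1038 + 1754}}{4242452 - 4150354} = \frac{1202238 + 2 \cdot 1754 \cdot \frac{1}{2792}}{92098} = \left(1202238 + 2 \cdot 1754 \cdot \frac{1}{2792}\right) \frac{1}{92098} = \left(1202238 + \frac{877}{698}\right) \frac{1}{92098} = \frac{839163001}{698} \cdot \frac{1}{92098} = \frac{839163001}{64284404}$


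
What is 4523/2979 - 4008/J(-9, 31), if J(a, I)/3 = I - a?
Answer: -474878/14895 ≈ -31.882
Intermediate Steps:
J(a, I) = -3*a + 3*I (J(a, I) = 3*(I - a) = -3*a + 3*I)
4523/2979 - 4008/J(-9, 31) = 4523/2979 - 4008/(-3*(-9) + 3*31) = 4523*(1/2979) - 4008/(27 + 93) = 4523/2979 - 4008/120 = 4523/2979 - 4008*1/120 = 4523/2979 - 167/5 = -474878/14895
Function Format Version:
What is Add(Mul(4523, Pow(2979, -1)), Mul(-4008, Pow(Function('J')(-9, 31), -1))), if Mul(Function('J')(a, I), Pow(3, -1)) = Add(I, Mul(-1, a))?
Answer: Rational(-474878, 14895) ≈ -31.882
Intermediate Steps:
Function('J')(a, I) = Add(Mul(-3, a), Mul(3, I)) (Function('J')(a, I) = Mul(3, Add(I, Mul(-1, a))) = Add(Mul(-3, a), Mul(3, I)))
Add(Mul(4523, Pow(2979, -1)), Mul(-4008, Pow(Function('J')(-9, 31), -1))) = Add(Mul(4523, Pow(2979, -1)), Mul(-4008, Pow(Add(Mul(-3, -9), Mul(3, 31)), -1))) = Add(Mul(4523, Rational(1, 2979)), Mul(-4008, Pow(Add(27, 93), -1))) = Add(Rational(4523, 2979), Mul(-4008, Pow(120, -1))) = Add(Rational(4523, 2979), Mul(-4008, Rational(1, 120))) = Add(Rational(4523, 2979), Rational(-167, 5)) = Rational(-474878, 14895)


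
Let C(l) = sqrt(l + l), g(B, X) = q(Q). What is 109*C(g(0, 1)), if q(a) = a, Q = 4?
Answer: 218*sqrt(2) ≈ 308.30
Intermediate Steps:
g(B, X) = 4
C(l) = sqrt(2)*sqrt(l) (C(l) = sqrt(2*l) = sqrt(2)*sqrt(l))
109*C(g(0, 1)) = 109*(sqrt(2)*sqrt(4)) = 109*(sqrt(2)*2) = 109*(2*sqrt(2)) = 218*sqrt(2)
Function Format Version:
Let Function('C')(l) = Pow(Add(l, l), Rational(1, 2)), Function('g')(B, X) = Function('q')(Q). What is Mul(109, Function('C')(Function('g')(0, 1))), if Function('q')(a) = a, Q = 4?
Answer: Mul(218, Pow(2, Rational(1, 2))) ≈ 308.30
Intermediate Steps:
Function('g')(B, X) = 4
Function('C')(l) = Mul(Pow(2, Rational(1, 2)), Pow(l, Rational(1, 2))) (Function('C')(l) = Pow(Mul(2, l), Rational(1, 2)) = Mul(Pow(2, Rational(1, 2)), Pow(l, Rational(1, 2))))
Mul(109, Function('C')(Function('g')(0, 1))) = Mul(109, Mul(Pow(2, Rational(1, 2)), Pow(4, Rational(1, 2)))) = Mul(109, Mul(Pow(2, Rational(1, 2)), 2)) = Mul(109, Mul(2, Pow(2, Rational(1, 2)))) = Mul(218, Pow(2, Rational(1, 2)))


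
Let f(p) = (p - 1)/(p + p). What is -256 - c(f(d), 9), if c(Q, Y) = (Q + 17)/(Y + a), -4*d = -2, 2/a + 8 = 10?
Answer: -5153/20 ≈ -257.65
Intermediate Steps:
a = 1 (a = 2/(-8 + 10) = 2/2 = 2*(1/2) = 1)
d = 1/2 (d = -1/4*(-2) = 1/2 ≈ 0.50000)
f(p) = (-1 + p)/(2*p) (f(p) = (-1 + p)/((2*p)) = (-1 + p)*(1/(2*p)) = (-1 + p)/(2*p))
c(Q, Y) = (17 + Q)/(1 + Y) (c(Q, Y) = (Q + 17)/(Y + 1) = (17 + Q)/(1 + Y))
-256 - c(f(d), 9) = -256 - (17 + (-1 + 1/2)/(2*(1/2)))/(1 + 9) = -256 - (17 + (1/2)*2*(-1/2))/10 = -256 - (17 - 1/2)/10 = -256 - 33/(10*2) = -256 - 1*33/20 = -256 - 33/20 = -5153/20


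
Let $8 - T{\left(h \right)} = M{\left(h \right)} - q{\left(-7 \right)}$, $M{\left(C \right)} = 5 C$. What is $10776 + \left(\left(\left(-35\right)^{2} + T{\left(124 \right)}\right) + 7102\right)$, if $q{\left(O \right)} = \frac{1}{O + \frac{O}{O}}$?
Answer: $\frac{110945}{6} \approx 18491.0$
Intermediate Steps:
$q{\left(O \right)} = \frac{1}{1 + O}$ ($q{\left(O \right)} = \frac{1}{O + 1} = \frac{1}{1 + O}$)
$T{\left(h \right)} = \frac{47}{6} - 5 h$ ($T{\left(h \right)} = 8 - \left(5 h - \frac{1}{1 - 7}\right) = 8 - \left(5 h - \frac{1}{-6}\right) = 8 - \left(5 h - - \frac{1}{6}\right) = 8 - \left(5 h + \frac{1}{6}\right) = 8 - \left(\frac{1}{6} + 5 h\right) = \frac{47}{6} - 5 h$)
$10776 + \left(\left(\left(-35\right)^{2} + T{\left(124 \right)}\right) + 7102\right) = 10776 + \left(\left(\left(-35\right)^{2} + \left(\frac{47}{6} - 620\right)\right) + 7102\right) = 10776 + \left(\left(1225 + \left(\frac{47}{6} - 620\right)\right) + 7102\right) = 10776 + \left(\left(1225 - \frac{3673}{6}\right) + 7102\right) = 10776 + \left(\frac{3677}{6} + 7102\right) = 10776 + \frac{46289}{6} = \frac{110945}{6}$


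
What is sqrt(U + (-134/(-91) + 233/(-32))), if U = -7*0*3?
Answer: I*sqrt(3078530)/728 ≈ 2.4101*I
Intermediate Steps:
U = 0 (U = 0*3 = 0)
sqrt(U + (-134/(-91) + 233/(-32))) = sqrt(0 + (-134/(-91) + 233/(-32))) = sqrt(0 + (-134*(-1/91) + 233*(-1/32))) = sqrt(0 + (134/91 - 233/32)) = sqrt(0 - 16915/2912) = sqrt(-16915/2912) = I*sqrt(3078530)/728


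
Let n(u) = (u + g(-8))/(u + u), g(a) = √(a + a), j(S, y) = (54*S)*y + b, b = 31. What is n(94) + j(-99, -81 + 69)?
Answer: 128367/2 + I/47 ≈ 64184.0 + 0.021277*I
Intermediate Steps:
j(S, y) = 31 + 54*S*y (j(S, y) = (54*S)*y + 31 = 54*S*y + 31 = 31 + 54*S*y)
g(a) = √2*√a (g(a) = √(2*a) = √2*√a)
n(u) = (u + 4*I)/(2*u) (n(u) = (u + √2*√(-8))/(u + u) = (u + √2*(2*I*√2))/((2*u)) = (u + 4*I)*(1/(2*u)) = (u + 4*I)/(2*u))
n(94) + j(-99, -81 + 69) = (½)*(94 + 4*I)/94 + (31 + 54*(-99)*(-81 + 69)) = (½)*(1/94)*(94 + 4*I) + (31 + 54*(-99)*(-12)) = (½ + I/47) + (31 + 64152) = (½ + I/47) + 64183 = 128367/2 + I/47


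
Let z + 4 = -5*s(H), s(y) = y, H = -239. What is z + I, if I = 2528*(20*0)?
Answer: 1191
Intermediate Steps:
I = 0 (I = 2528*0 = 0)
z = 1191 (z = -4 - 5*(-239) = -4 + 1195 = 1191)
z + I = 1191 + 0 = 1191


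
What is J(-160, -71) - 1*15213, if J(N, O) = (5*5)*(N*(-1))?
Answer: -11213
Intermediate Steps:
J(N, O) = -25*N (J(N, O) = 25*(-N) = -25*N)
J(-160, -71) - 1*15213 = -25*(-160) - 1*15213 = 4000 - 15213 = -11213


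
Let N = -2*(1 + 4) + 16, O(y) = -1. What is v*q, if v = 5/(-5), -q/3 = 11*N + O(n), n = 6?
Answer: 195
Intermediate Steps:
N = 6 (N = -2*5 + 16 = -10 + 16 = 6)
q = -195 (q = -3*(11*6 - 1) = -3*(66 - 1) = -3*65 = -195)
v = -1 (v = 5*(-⅕) = -1)
v*q = -1*(-195) = 195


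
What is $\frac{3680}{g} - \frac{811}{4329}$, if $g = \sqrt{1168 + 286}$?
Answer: $- \frac{811}{4329} + \frac{1840 \sqrt{1454}}{727} \approx 96.321$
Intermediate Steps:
$g = \sqrt{1454} \approx 38.131$
$\frac{3680}{g} - \frac{811}{4329} = \frac{3680}{\sqrt{1454}} - \frac{811}{4329} = 3680 \frac{\sqrt{1454}}{1454} - \frac{811}{4329} = \frac{1840 \sqrt{1454}}{727} - \frac{811}{4329} = - \frac{811}{4329} + \frac{1840 \sqrt{1454}}{727}$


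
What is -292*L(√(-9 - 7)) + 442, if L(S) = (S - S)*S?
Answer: 442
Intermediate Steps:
L(S) = 0 (L(S) = 0*S = 0)
-292*L(√(-9 - 7)) + 442 = -292*0 + 442 = 0 + 442 = 442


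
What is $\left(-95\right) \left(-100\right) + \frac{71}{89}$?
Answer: $\frac{845571}{89} \approx 9500.8$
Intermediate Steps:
$\left(-95\right) \left(-100\right) + \frac{71}{89} = 9500 + 71 \cdot \frac{1}{89} = 9500 + \frac{71}{89} = \frac{845571}{89}$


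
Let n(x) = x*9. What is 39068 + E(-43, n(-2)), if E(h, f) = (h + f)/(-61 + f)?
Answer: 3086433/79 ≈ 39069.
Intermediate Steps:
n(x) = 9*x
E(h, f) = (f + h)/(-61 + f)
39068 + E(-43, n(-2)) = 39068 + (9*(-2) - 43)/(-61 + 9*(-2)) = 39068 + (-18 - 43)/(-61 - 18) = 39068 - 61/(-79) = 39068 - 1/79*(-61) = 39068 + 61/79 = 3086433/79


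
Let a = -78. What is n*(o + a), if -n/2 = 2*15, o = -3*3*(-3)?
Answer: 3060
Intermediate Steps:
o = 27 (o = -9*(-3) = 27)
n = -60 (n = -4*15 = -2*30 = -60)
n*(o + a) = -60*(27 - 78) = -60*(-51) = 3060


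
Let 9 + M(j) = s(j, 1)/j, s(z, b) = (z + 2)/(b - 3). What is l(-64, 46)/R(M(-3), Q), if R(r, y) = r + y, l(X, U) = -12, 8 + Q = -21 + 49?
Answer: -72/65 ≈ -1.1077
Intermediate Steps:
Q = 20 (Q = -8 + (-21 + 49) = -8 + 28 = 20)
s(z, b) = (2 + z)/(-3 + b)
M(j) = -9 + (-1 - j/2)/j (M(j) = -9 + ((2 + j)/(-3 + 1))/j = -9 + ((2 + j)/(-2))/j = -9 + (-(2 + j)/2)/j = -9 + (-1 - j/2)/j)
l(-64, 46)/R(M(-3), Q) = -12/((-19/2 - 1/(-3)) + 20) = -12/((-19/2 - 1*(-1/3)) + 20) = -12/((-19/2 + 1/3) + 20) = -12/(-55/6 + 20) = -12/65/6 = -12*6/65 = -72/65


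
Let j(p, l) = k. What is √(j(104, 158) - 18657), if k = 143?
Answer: I*√18514 ≈ 136.07*I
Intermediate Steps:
j(p, l) = 143
√(j(104, 158) - 18657) = √(143 - 18657) = √(-18514) = I*√18514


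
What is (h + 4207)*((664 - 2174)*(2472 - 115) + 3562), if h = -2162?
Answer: -7271013860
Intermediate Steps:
(h + 4207)*((664 - 2174)*(2472 - 115) + 3562) = (-2162 + 4207)*((664 - 2174)*(2472 - 115) + 3562) = 2045*(-1510*2357 + 3562) = 2045*(-3559070 + 3562) = 2045*(-3555508) = -7271013860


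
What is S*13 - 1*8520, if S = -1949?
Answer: -33857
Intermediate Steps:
S*13 - 1*8520 = -1949*13 - 1*8520 = -25337 - 8520 = -33857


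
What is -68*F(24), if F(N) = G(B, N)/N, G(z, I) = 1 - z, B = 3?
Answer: 17/3 ≈ 5.6667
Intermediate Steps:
F(N) = -2/N (F(N) = (1 - 1*3)/N = (1 - 3)/N = -2/N)
-68*F(24) = -(-136)/24 = -68*(-1/12) = 17/3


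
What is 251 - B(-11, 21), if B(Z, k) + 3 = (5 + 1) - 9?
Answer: 257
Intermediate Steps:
B(Z, k) = -6 (B(Z, k) = -3 + ((5 + 1) - 9) = -3 + (6 - 9) = -3 - 3 = -6)
251 - B(-11, 21) = 251 - 1*(-6) = 251 + 6 = 257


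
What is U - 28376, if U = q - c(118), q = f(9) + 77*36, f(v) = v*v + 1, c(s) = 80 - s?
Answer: -25484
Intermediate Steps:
f(v) = 1 + v² (f(v) = v² + 1 = 1 + v²)
q = 2854 (q = (1 + 9²) + 77*36 = (1 + 81) + 2772 = 82 + 2772 = 2854)
U = 2892 (U = 2854 - (80 - 1*118) = 2854 - (80 - 118) = 2854 - 1*(-38) = 2854 + 38 = 2892)
U - 28376 = 2892 - 28376 = -25484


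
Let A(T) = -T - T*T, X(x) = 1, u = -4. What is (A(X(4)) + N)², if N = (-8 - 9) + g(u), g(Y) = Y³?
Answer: 6889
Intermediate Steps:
N = -81 (N = (-8 - 9) + (-4)³ = -17 - 64 = -81)
A(T) = -T - T²
(A(X(4)) + N)² = (-1*1*(1 + 1) - 81)² = (-1*1*2 - 81)² = (-2 - 81)² = (-83)² = 6889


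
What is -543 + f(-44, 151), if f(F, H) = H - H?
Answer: -543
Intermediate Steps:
f(F, H) = 0
-543 + f(-44, 151) = -543 + 0 = -543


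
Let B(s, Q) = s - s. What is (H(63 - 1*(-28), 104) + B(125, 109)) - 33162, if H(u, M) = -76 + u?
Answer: -33147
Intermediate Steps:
B(s, Q) = 0
(H(63 - 1*(-28), 104) + B(125, 109)) - 33162 = ((-76 + (63 - 1*(-28))) + 0) - 33162 = ((-76 + (63 + 28)) + 0) - 33162 = ((-76 + 91) + 0) - 33162 = (15 + 0) - 33162 = 15 - 33162 = -33147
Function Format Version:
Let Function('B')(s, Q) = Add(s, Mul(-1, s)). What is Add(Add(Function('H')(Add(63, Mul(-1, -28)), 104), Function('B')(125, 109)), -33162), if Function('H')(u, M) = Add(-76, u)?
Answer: -33147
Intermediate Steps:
Function('B')(s, Q) = 0
Add(Add(Function('H')(Add(63, Mul(-1, -28)), 104), Function('B')(125, 109)), -33162) = Add(Add(Add(-76, Add(63, Mul(-1, -28))), 0), -33162) = Add(Add(Add(-76, Add(63, 28)), 0), -33162) = Add(Add(Add(-76, 91), 0), -33162) = Add(Add(15, 0), -33162) = Add(15, -33162) = -33147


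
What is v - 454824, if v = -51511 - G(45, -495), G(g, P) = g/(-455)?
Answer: -46076476/91 ≈ -5.0634e+5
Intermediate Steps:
G(g, P) = -g/455 (G(g, P) = g*(-1/455) = -g/455)
v = -4687492/91 (v = -51511 - (-1)*45/455 = -51511 - 1*(-9/91) = -51511 + 9/91 = -4687492/91 ≈ -51511.)
v - 454824 = -4687492/91 - 454824 = -46076476/91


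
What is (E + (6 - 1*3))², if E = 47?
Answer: 2500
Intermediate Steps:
(E + (6 - 1*3))² = (47 + (6 - 1*3))² = (47 + (6 - 3))² = (47 + 3)² = 50² = 2500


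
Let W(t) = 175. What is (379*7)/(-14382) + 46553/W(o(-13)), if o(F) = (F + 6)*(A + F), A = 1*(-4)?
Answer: 669060971/2516850 ≈ 265.83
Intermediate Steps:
A = -4
o(F) = (-4 + F)*(6 + F) (o(F) = (F + 6)*(-4 + F) = (6 + F)*(-4 + F) = (-4 + F)*(6 + F))
(379*7)/(-14382) + 46553/W(o(-13)) = (379*7)/(-14382) + 46553/175 = 2653*(-1/14382) + 46553*(1/175) = -2653/14382 + 46553/175 = 669060971/2516850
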